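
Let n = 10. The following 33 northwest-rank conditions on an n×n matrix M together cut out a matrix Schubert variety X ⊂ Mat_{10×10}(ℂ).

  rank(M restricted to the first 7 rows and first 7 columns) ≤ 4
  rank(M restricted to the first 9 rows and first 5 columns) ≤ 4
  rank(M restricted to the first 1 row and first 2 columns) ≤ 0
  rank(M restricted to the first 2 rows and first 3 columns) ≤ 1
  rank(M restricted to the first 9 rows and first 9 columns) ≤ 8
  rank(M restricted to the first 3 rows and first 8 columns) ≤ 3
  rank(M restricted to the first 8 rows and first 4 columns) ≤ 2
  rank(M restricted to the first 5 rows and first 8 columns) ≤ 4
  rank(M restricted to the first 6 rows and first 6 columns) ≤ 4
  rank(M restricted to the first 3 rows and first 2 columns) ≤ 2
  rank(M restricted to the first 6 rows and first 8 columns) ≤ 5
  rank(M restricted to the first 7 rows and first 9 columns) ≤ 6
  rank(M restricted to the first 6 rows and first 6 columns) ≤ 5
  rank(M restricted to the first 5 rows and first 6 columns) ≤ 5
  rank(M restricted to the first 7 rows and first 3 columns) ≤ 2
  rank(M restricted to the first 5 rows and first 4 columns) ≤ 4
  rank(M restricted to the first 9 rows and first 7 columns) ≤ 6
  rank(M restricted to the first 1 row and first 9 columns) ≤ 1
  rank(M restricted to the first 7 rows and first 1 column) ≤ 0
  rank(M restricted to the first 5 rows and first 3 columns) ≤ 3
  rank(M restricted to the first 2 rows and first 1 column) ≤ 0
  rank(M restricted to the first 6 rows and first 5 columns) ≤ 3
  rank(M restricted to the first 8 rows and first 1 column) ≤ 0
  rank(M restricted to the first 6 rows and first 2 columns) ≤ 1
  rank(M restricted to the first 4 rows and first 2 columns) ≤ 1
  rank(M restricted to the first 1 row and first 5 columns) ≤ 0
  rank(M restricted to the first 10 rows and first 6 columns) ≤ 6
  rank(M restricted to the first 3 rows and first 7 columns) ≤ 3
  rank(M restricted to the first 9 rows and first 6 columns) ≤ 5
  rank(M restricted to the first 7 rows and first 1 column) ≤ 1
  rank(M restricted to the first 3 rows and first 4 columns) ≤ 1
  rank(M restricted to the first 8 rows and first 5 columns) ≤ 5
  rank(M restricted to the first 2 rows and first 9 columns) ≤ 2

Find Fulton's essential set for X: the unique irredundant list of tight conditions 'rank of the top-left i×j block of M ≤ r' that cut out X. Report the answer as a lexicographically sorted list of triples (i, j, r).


The tightest implied rank at each (i,j), from the 33 conditions:

  row 1: 0 | 0 | 0 | 0 | 0 | 1 | 1 | 1 | 1 | 1
  row 2: 0 | 1 | 1 | 1 | 1 | 2 | 2 | 2 | 2 | 2
  row 3: 0 | 1 | 1 | 1 | 2 | 3 | 3 | 3 | 3 | 3
  row 4: 0 | 1 | 2 | 2 | 3 | 4 | 4 | 4 | 4 | 4
  row 5: 0 | 1 | 2 | 2 | 3 | 4 | 4 | 4 | 5 | 5
  row 6: 0 | 1 | 2 | 2 | 3 | 4 | 4 | 5 | 6 | 6
  row 7: 0 | 1 | 2 | 2 | 3 | 4 | 4 | 5 | 6 | 7
  row 8: 0 | 1 | 2 | 2 | 3 | 4 | 5 | 6 | 7 | 8
  row 9: 1 | 2 | 3 | 3 | 4 | 5 | 6 | 7 | 8 | 9
  row 10: 1 | 2 | 3 | 4 | 5 | 6 | 7 | 8 | 9 | 10

hence w(1..10) = (6, 2, 5, 3, 9, 8, 10, 7, 1, 4).

ℓ(w)=22; the 6 essential cells (i,j,r):

[(1, 5, 0), (3, 4, 1), (5, 8, 4), (7, 7, 4), (8, 1, 0), (8, 4, 2)]


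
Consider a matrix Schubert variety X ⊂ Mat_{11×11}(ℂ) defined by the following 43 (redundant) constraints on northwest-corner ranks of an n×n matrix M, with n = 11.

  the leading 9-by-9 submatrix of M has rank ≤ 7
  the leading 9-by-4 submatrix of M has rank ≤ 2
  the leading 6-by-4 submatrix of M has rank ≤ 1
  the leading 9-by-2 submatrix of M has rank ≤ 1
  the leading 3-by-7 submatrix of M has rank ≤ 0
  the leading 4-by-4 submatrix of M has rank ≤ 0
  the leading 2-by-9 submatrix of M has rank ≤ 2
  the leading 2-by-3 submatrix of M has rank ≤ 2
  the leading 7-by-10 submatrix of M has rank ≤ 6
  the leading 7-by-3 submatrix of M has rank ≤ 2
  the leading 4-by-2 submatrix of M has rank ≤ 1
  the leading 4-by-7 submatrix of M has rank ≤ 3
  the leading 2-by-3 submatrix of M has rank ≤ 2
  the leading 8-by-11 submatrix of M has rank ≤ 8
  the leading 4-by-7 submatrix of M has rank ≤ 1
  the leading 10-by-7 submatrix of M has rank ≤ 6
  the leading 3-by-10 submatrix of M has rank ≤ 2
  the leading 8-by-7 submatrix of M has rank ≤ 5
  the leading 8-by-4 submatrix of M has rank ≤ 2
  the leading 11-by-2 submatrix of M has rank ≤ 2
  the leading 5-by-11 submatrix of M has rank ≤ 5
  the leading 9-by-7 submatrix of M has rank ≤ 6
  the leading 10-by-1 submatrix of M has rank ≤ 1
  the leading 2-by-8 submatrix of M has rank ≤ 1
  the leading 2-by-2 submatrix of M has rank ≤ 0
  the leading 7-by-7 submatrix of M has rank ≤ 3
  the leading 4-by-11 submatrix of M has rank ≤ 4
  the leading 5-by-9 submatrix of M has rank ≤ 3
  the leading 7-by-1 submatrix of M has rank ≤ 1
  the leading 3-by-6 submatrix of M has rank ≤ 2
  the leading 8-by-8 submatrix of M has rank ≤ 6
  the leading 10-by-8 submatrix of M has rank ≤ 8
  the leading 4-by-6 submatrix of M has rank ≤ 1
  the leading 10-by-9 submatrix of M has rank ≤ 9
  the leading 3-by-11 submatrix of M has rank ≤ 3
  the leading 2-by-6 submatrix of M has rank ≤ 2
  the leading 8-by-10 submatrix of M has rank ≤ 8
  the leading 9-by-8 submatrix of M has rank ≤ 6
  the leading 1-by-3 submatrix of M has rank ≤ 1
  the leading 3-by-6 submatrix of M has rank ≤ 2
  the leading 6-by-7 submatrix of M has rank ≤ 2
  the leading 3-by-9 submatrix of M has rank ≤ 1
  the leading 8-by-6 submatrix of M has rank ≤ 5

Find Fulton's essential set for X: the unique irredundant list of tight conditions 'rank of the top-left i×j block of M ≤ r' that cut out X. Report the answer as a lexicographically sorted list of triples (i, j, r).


Rank table r_w(11×11) implied by the 43 constraints:

  R[1]: 0 0 0 0 0 0 0 1 1 1 1
  R[2]: 0 0 0 0 0 0 0 1 1 2 2
  R[3]: 0 0 0 0 0 0 0 1 1 2 3
  R[4]: 0 0 0 0 1 1 1 2 2 3 4
  R[5]: 1 1 1 1 2 2 2 3 3 4 5
  R[6]: 1 1 1 1 2 2 2 3 4 5 6
  R[7]: 1 1 2 2 3 3 3 4 5 6 7
  R[8]: 1 1 2 2 3 4 4 5 6 7 8
  R[9]: 1 1 2 2 3 4 5 6 7 8 9
  R[10]: 1 2 3 3 4 5 6 7 8 9 10
  R[11]: 1 2 3 4 5 6 7 8 9 10 11

second differences of R give the permutation w = (8, 10, 11, 5, 1, 9, 3, 6, 7, 2, 4).

D(w) has 37 cells with 7 SE-corners; essential set:

[(3, 7, 0), (3, 9, 1), (4, 4, 0), (6, 4, 1), (6, 7, 2), (9, 2, 1), (9, 4, 2)]


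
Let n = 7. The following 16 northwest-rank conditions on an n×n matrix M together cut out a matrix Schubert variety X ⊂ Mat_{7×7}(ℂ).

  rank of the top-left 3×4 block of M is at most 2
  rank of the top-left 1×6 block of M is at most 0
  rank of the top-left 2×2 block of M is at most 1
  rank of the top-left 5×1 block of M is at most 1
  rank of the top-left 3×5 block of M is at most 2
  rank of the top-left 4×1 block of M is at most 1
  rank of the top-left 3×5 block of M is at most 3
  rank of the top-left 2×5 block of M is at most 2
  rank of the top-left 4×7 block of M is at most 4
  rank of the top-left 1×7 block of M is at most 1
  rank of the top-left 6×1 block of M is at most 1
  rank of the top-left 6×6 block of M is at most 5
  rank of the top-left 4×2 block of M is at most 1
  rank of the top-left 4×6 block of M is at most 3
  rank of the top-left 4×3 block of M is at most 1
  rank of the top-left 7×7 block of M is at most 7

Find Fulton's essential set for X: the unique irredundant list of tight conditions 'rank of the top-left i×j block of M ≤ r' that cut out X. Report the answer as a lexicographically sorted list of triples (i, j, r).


Propagating the 16 rank bounds to every northwest block:

  0 | 0 | 0 | 0 | 0 | 0 | 1
  1 | 1 | 1 | 1 | 1 | 1 | 2
  1 | 1 | 1 | 2 | 2 | 2 | 3
  1 | 1 | 1 | 2 | 3 | 3 | 4
  1 | 2 | 2 | 3 | 4 | 4 | 5
  1 | 2 | 3 | 4 | 5 | 5 | 6
  1 | 2 | 3 | 4 | 5 | 6 | 7

so w = (7, 1, 4, 5, 2, 3, 6).

|D(w)|=10, |Ess(w)|=2:

[(1, 6, 0), (4, 3, 1)]


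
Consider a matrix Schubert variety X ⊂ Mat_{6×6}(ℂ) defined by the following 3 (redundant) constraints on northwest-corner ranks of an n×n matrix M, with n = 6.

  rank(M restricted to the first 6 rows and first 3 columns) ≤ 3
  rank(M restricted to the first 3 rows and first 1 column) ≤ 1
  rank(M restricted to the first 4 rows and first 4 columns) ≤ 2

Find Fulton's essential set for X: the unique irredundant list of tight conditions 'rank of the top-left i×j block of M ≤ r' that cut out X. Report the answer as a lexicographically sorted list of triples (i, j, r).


Reconstructing r_w from the 3 given conditions:

  R[1]: 1, 1, 1, 1, 1, 1
  R[2]: 1, 2, 2, 2, 2, 2
  R[3]: 1, 2, 2, 2, 3, 3
  R[4]: 1, 2, 2, 2, 3, 4
  R[5]: 1, 2, 3, 3, 4, 5
  R[6]: 1, 2, 3, 4, 5, 6

giving w = (1, 2, 5, 6, 3, 4) via Δ²R.

Rothe diagram D(w) (4 cells), 1 SE-corner (essential condition):

[(4, 4, 2)]


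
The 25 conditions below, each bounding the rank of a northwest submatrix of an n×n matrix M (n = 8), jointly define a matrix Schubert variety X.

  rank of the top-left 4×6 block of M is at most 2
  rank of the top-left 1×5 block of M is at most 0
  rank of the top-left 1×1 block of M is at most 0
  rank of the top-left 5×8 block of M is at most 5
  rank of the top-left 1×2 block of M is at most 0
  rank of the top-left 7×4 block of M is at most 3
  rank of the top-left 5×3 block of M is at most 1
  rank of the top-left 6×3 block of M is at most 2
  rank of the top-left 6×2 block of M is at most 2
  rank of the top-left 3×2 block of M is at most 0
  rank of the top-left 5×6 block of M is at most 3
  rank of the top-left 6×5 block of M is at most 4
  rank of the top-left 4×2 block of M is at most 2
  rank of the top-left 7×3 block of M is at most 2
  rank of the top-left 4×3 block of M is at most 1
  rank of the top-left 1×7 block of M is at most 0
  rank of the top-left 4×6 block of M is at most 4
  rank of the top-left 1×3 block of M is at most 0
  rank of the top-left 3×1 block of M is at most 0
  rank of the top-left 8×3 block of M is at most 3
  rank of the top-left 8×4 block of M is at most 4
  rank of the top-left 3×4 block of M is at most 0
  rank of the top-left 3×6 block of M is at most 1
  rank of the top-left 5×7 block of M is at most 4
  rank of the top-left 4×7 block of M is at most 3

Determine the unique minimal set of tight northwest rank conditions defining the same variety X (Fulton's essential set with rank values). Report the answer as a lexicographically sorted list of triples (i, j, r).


Computing R[i][j] = min implied NW-rank bound (n=8, 25 conditions):

  0, 0, 0, 0, 0, 0, 0, 1
  0, 0, 0, 0, 1, 1, 1, 2
  0, 0, 0, 0, 1, 1, 2, 3
  1, 1, 1, 1, 2, 2, 3, 4
  1, 1, 1, 2, 3, 3, 4, 5
  1, 2, 2, 3, 4, 4, 5, 6
  1, 2, 2, 3, 4, 5, 6, 7
  1, 2, 3, 4, 5, 6, 7, 8

so w = (8, 5, 7, 1, 4, 2, 6, 3).

Rothe diagram D(w) (19 cells), 5 SE-corners (essential conditions):

[(1, 7, 0), (3, 4, 0), (3, 6, 1), (5, 3, 1), (7, 3, 2)]


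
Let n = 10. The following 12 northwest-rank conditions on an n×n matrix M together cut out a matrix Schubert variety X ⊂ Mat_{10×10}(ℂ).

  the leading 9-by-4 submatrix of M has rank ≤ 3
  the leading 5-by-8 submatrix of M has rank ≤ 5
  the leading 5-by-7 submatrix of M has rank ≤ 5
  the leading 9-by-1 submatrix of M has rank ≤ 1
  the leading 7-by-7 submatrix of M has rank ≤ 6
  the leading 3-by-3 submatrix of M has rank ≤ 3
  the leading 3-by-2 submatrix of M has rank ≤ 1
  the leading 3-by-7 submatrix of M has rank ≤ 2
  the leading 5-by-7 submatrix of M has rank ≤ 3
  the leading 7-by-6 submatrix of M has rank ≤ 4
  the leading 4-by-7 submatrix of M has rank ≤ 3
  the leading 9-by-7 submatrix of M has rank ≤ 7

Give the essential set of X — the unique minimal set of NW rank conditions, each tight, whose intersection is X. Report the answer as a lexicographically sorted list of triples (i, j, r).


Rank table r_w(10×10) implied by the 12 constraints:

  row 1: 1, 1, 1, 1, 1, 1, 1, 1, 1, 1
  row 2: 1, 1, 2, 2, 2, 2, 2, 2, 2, 2
  row 3: 1, 1, 2, 2, 2, 2, 2, 3, 3, 3
  row 4: 1, 2, 3, 3, 3, 3, 3, 4, 4, 4
  row 5: 1, 2, 3, 3, 3, 3, 3, 4, 5, 5
  row 6: 1, 2, 3, 3, 4, 4, 4, 5, 6, 6
  row 7: 1, 2, 3, 3, 4, 4, 5, 6, 7, 7
  row 8: 1, 2, 3, 3, 4, 5, 6, 7, 8, 8
  row 9: 1, 2, 3, 3, 4, 5, 6, 7, 8, 9
  row 10: 1, 2, 3, 4, 5, 6, 7, 8, 9, 10

giving w = (1, 3, 8, 2, 9, 5, 7, 6, 10, 4) via Δ²R.

Rothe diagram D(w) (15 cells), 5 SE-corners (essential conditions):

[(3, 2, 1), (3, 7, 2), (5, 7, 3), (7, 6, 4), (9, 4, 3)]


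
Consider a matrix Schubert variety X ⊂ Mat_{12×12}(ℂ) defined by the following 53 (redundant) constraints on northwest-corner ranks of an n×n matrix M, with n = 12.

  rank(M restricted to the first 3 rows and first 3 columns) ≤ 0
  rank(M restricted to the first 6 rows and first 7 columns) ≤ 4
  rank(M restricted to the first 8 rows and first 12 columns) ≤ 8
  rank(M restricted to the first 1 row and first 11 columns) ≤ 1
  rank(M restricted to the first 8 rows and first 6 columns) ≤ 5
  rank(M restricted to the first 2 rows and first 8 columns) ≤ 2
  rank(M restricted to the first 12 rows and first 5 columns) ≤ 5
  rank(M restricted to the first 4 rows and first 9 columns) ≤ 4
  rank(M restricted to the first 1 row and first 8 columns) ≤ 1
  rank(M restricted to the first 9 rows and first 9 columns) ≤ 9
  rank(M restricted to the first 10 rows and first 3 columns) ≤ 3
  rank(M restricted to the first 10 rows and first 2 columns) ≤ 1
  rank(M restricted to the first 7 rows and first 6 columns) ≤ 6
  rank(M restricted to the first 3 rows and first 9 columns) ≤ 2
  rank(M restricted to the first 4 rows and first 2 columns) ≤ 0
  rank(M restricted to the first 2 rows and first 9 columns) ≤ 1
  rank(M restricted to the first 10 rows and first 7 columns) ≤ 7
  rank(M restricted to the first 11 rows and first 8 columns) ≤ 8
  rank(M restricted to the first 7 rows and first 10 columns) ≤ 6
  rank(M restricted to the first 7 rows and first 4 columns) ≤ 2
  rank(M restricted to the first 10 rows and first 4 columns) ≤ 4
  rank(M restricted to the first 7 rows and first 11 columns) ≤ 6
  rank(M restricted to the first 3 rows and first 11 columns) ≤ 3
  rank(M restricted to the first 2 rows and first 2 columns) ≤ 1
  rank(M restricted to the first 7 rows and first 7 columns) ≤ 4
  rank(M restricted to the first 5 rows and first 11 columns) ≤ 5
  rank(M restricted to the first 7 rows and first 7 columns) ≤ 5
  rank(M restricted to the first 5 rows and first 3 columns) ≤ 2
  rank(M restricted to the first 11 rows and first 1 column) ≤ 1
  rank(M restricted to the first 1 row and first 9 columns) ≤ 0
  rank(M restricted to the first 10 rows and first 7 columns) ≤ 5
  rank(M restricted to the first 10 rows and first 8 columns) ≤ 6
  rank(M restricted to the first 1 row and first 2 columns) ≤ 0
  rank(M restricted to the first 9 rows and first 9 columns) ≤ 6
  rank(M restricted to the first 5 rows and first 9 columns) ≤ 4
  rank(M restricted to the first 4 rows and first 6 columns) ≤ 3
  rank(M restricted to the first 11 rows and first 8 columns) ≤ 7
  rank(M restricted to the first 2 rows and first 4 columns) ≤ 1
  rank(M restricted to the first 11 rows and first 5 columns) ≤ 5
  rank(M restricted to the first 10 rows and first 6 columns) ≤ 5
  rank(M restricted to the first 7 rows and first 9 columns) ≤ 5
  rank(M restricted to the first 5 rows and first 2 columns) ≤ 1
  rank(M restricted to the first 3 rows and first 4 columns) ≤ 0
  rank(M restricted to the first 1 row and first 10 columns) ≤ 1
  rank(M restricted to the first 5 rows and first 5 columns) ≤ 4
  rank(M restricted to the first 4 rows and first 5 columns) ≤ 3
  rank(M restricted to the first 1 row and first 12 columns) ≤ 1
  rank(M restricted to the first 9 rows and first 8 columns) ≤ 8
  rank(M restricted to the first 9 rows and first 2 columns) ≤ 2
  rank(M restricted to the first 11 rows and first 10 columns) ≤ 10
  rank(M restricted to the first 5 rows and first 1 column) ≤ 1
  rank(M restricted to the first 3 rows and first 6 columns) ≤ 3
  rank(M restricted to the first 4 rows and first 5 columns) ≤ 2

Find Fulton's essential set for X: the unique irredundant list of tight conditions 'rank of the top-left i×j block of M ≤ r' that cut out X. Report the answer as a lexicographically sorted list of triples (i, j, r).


The tightest implied rank at each (i,j), from the 53 conditions:

  i=1: 0 0 0 0 0 0 0 0 0 1 1 1
  i=2: 0 0 0 0 1 1 1 1 1 2 2 2
  i=3: 0 0 0 0 1 2 2 2 2 3 3 3
  i=4: 0 0 1 1 2 3 3 3 3 4 4 4
  i=5: 1 1 2 2 3 4 4 4 4 5 5 5
  i=6: 1 1 2 2 3 4 4 5 5 6 6 6
  i=7: 1 1 2 2 3 4 4 5 5 6 6 7
  i=8: 1 1 2 3 4 5 5 6 6 7 7 8
  i=9: 1 1 2 3 4 5 5 6 6 7 8 9
  i=10: 1 1 2 3 4 5 5 6 7 8 9 10
  i=11: 1 2 3 4 5 6 6 7 8 9 10 11
  i=12: 1 2 3 4 5 6 7 8 9 10 11 12

hence w(1..12) = (10, 5, 6, 3, 1, 8, 12, 4, 11, 9, 2, 7).

Fulton essential set (10 of the 33 Rothe cells):

[(1, 9, 0), (3, 4, 0), (4, 2, 0), (7, 4, 2), (7, 7, 4), (7, 9, 5), (7, 11, 6), (9, 9, 6), (10, 2, 1), (10, 7, 5)]


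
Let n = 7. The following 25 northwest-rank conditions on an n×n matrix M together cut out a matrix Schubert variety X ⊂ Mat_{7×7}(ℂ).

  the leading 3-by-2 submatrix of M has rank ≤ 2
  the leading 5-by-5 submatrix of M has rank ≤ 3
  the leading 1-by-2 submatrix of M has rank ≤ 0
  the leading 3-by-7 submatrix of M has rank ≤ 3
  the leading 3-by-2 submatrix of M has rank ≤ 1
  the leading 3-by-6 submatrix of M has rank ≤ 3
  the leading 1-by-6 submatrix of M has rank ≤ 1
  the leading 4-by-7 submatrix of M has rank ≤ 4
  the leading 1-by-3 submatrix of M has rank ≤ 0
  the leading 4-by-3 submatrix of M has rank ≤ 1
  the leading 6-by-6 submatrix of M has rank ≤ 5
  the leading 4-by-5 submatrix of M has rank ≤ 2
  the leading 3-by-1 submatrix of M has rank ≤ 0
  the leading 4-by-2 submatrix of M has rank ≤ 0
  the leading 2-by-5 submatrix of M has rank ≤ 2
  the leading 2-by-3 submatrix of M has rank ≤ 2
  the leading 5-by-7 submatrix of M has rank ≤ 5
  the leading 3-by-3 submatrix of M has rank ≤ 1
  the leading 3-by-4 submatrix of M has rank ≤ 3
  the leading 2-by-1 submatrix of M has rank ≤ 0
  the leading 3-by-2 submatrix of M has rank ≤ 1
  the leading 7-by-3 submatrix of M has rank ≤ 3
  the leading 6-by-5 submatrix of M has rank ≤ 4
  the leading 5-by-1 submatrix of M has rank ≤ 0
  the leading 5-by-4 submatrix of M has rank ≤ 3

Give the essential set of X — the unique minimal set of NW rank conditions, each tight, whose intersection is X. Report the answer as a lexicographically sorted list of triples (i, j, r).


Rank table r_w(7×7) implied by the 25 constraints:

  R[1]: 0, 0, 0, 1, 1, 1, 1
  R[2]: 0, 0, 1, 2, 2, 2, 2
  R[3]: 0, 0, 1, 2, 2, 3, 3
  R[4]: 0, 0, 1, 2, 2, 3, 4
  R[5]: 0, 1, 2, 3, 3, 4, 5
  R[6]: 1, 2, 3, 4, 4, 5, 6
  R[7]: 1, 2, 3, 4, 5, 6, 7

reading off 1-entries of Δ²R: w = (4, 3, 6, 7, 2, 1, 5).

D(w) has 12 cells with 4 SE-corners; essential set:

[(1, 3, 0), (4, 2, 0), (4, 5, 2), (5, 1, 0)]


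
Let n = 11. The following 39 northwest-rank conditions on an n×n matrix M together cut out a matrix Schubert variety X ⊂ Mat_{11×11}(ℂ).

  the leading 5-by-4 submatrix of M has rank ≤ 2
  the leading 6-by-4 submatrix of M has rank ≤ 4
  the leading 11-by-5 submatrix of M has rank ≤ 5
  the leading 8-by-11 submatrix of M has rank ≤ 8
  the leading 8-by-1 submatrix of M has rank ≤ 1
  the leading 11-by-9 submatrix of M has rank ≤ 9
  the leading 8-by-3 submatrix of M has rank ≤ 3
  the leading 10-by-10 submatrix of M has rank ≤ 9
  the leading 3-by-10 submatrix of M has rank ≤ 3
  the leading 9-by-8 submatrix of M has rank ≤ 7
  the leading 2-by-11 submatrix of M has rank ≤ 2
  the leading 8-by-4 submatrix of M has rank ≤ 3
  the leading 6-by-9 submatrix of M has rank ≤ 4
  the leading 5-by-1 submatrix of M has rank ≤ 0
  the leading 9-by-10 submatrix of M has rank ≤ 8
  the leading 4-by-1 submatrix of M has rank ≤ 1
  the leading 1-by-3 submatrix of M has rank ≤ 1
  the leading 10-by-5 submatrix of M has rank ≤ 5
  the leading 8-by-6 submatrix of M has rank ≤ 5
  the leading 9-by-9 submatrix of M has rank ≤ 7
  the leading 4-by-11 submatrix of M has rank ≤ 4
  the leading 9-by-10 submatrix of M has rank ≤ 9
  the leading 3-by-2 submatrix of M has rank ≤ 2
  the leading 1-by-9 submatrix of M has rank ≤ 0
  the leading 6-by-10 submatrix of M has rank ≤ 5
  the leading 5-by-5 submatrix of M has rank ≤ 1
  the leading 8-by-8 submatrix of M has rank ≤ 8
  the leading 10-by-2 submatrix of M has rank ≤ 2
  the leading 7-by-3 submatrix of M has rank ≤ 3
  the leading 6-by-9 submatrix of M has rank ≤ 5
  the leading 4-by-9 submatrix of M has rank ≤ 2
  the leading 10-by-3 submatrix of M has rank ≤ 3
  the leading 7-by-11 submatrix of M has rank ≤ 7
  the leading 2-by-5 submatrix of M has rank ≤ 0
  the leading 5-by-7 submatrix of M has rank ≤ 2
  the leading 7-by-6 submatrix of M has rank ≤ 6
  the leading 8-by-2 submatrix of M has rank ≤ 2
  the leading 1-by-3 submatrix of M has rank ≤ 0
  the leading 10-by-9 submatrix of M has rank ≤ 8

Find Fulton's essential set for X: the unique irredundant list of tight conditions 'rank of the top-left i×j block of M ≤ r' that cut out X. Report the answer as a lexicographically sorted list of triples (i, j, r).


Rank table r_w(11×11) implied by the 39 constraints:

  R[1]: 0 0 0 0 0 0 0 0 0 1 1
  R[2]: 0 0 0 0 0 1 1 1 1 2 2
  R[3]: 0 1 1 1 1 2 2 2 2 3 3
  R[4]: 0 1 1 1 1 2 2 2 2 3 4
  R[5]: 0 1 1 1 1 2 2 3 3 4 5
  R[6]: 1 2 2 2 2 3 3 4 4 5 6
  R[7]: 1 2 3 3 3 4 4 5 5 6 7
  R[8]: 1 2 3 3 4 5 5 6 6 7 8
  R[9]: 1 2 3 4 5 6 6 7 7 8 9
  R[10]: 1 2 3 4 5 6 7 8 8 9 10
  R[11]: 1 2 3 4 5 6 7 8 9 10 11

so w = (10, 6, 2, 11, 8, 1, 3, 5, 4, 7, 9).

Rothe diagram D(w) (28 cells), 7 SE-corners (essential conditions):

[(1, 9, 0), (2, 5, 0), (4, 9, 2), (5, 1, 0), (5, 5, 1), (5, 7, 2), (8, 4, 3)]


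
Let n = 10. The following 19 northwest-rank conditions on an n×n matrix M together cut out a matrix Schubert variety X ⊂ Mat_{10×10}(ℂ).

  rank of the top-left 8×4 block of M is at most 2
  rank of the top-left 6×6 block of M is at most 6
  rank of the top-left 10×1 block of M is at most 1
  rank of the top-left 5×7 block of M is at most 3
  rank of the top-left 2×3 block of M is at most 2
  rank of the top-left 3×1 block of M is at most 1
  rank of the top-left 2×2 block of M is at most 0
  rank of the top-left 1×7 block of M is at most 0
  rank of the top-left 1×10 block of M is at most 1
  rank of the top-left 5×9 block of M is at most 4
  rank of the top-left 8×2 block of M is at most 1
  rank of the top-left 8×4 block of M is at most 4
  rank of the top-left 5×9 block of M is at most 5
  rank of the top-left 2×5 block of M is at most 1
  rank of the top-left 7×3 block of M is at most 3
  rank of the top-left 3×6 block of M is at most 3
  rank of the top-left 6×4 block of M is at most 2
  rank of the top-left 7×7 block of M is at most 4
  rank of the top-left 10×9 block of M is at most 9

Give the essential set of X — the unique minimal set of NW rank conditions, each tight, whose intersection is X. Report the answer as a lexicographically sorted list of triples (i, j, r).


Computing R[i][j] = min implied NW-rank bound (n=10, 19 conditions):

  0 0 0 0 0 0 0 1 1 1
  0 0 1 1 1 1 1 2 2 2
  1 1 2 2 2 2 2 3 3 3
  1 1 2 2 3 3 3 4 4 4
  1 1 2 2 3 3 3 4 4 5
  1 1 2 2 3 4 4 5 5 6
  1 1 2 2 3 4 4 5 6 7
  1 1 2 2 3 4 5 6 7 8
  1 2 3 3 4 5 6 7 8 9
  1 2 3 4 5 6 7 8 9 10

so w = (8, 3, 1, 5, 10, 6, 9, 7, 2, 4).

Fulton essential set (7 of the 23 Rothe cells):

[(1, 7, 0), (2, 2, 0), (5, 7, 3), (5, 9, 4), (7, 7, 4), (8, 2, 1), (8, 4, 2)]


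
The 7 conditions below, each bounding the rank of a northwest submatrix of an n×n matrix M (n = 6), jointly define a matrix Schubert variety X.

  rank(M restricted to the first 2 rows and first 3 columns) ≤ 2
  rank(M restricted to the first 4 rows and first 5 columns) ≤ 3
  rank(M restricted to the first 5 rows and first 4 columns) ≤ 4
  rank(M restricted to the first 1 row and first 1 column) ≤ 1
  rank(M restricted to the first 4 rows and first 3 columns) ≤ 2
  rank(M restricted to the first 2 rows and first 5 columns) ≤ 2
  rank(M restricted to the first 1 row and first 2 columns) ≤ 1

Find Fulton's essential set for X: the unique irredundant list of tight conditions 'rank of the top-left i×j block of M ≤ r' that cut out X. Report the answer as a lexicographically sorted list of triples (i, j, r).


Propagating the 7 rank bounds to every northwest block:

  i=1: 1, 1, 1, 1, 1, 1
  i=2: 1, 2, 2, 2, 2, 2
  i=3: 1, 2, 2, 3, 3, 3
  i=4: 1, 2, 2, 3, 3, 4
  i=5: 1, 2, 3, 4, 4, 5
  i=6: 1, 2, 3, 4, 5, 6

so w = (1, 2, 4, 6, 3, 5).

Fulton essential set (2 of the 3 Rothe cells):

[(4, 3, 2), (4, 5, 3)]


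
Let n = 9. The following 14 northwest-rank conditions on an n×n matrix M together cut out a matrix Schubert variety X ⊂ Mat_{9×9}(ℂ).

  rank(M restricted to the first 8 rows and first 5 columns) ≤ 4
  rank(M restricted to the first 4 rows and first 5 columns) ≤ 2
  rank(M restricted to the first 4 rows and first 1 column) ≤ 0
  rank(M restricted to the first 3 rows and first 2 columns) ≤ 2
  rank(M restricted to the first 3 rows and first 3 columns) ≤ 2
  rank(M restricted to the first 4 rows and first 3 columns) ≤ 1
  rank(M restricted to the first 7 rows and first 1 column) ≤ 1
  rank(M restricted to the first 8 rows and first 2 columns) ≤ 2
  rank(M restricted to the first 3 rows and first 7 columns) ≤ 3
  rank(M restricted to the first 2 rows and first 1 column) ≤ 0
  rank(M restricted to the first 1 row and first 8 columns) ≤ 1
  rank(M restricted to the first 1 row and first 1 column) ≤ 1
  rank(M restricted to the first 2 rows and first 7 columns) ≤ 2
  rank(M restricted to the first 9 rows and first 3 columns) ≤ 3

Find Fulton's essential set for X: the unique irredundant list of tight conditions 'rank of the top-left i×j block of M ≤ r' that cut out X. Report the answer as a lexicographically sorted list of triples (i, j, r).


Recovering R(i,j) via the rank-extension bound from the 14 conditions:

  0  1  1  1  1  1  1  1  1
  0  1  1  2  2  2  2  2  2
  0  1  1  2  2  3  3  3  3
  0  1  1  2  2  3  4  4  4
  1  2  2  3  3  4  5  5  5
  1  2  3  4  4  5  6  6  6
  1  2  3  4  4  5  6  7  7
  1  2  3  4  4  5  6  7  8
  1  2  3  4  5  6  7  8  9

hence w(1..9) = (2, 4, 6, 7, 1, 3, 8, 9, 5).

ℓ(w)=11; the 4 essential cells (i,j,r):

[(4, 1, 0), (4, 3, 1), (4, 5, 2), (8, 5, 4)]


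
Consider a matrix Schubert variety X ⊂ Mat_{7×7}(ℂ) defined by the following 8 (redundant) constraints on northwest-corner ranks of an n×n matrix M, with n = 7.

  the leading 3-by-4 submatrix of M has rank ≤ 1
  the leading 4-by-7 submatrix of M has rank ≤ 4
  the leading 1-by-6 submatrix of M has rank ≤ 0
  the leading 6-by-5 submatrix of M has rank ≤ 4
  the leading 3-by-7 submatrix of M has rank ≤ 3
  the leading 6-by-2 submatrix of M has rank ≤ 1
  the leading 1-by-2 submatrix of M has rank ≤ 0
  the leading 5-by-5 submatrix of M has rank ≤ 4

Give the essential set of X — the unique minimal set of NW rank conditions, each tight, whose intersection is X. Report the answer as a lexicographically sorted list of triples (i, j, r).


Recovering R(i,j) via the rank-extension bound from the 8 conditions:

  R[1]: 0 0 0 0 0 0 1
  R[2]: 1 1 1 1 1 1 2
  R[3]: 1 1 1 1 2 2 3
  R[4]: 1 1 2 2 3 3 4
  R[5]: 1 1 2 3 4 4 5
  R[6]: 1 1 2 3 4 5 6
  R[7]: 1 2 3 4 5 6 7

second differences of R give the permutation w = (7, 1, 5, 3, 4, 6, 2).

ℓ(w)=12; the 3 essential cells (i,j,r):

[(1, 6, 0), (3, 4, 1), (6, 2, 1)]


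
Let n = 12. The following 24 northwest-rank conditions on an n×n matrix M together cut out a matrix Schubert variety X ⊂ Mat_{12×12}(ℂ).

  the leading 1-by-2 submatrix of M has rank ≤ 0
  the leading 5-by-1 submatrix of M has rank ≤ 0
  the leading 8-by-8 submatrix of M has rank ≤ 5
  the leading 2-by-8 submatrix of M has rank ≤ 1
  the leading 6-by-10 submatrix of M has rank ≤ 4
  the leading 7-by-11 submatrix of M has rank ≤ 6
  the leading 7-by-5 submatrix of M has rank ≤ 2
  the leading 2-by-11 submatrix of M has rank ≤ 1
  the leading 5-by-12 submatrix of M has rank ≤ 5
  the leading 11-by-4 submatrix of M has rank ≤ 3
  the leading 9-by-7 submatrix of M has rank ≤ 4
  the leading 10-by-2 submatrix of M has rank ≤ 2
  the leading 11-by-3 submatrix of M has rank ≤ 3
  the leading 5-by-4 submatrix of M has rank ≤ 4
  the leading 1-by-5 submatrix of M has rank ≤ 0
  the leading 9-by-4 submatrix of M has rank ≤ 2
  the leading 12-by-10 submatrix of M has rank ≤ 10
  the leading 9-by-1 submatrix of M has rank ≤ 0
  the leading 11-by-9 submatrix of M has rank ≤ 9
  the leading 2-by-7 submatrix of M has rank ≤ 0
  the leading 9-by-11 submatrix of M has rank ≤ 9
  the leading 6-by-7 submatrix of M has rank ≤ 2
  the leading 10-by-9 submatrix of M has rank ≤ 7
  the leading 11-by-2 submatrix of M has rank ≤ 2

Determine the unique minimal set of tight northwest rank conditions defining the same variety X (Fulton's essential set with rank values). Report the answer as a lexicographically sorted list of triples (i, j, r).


Propagating the 24 rank bounds to every northwest block:

  row 1: 0 | 0 | 0 | 0 | 0 | 0 | 0 | 1 | 1 | 1 | 1 | 1
  row 2: 0 | 0 | 0 | 0 | 0 | 0 | 0 | 1 | 1 | 1 | 1 | 2
  row 3: 0 | 1 | 1 | 1 | 1 | 1 | 1 | 2 | 2 | 2 | 2 | 3
  row 4: 0 | 1 | 2 | 2 | 2 | 2 | 2 | 3 | 3 | 3 | 3 | 4
  row 5: 0 | 1 | 2 | 2 | 2 | 2 | 2 | 3 | 4 | 4 | 4 | 5
  row 6: 0 | 1 | 2 | 2 | 2 | 2 | 2 | 3 | 4 | 4 | 5 | 6
  row 7: 0 | 1 | 2 | 2 | 2 | 3 | 3 | 4 | 5 | 5 | 6 | 7
  row 8: 0 | 1 | 2 | 2 | 3 | 4 | 4 | 5 | 6 | 6 | 7 | 8
  row 9: 0 | 1 | 2 | 2 | 3 | 4 | 4 | 5 | 6 | 7 | 8 | 9
  row 10: 1 | 2 | 3 | 3 | 4 | 5 | 5 | 6 | 7 | 8 | 9 | 10
  row 11: 1 | 2 | 3 | 3 | 4 | 5 | 6 | 7 | 8 | 9 | 10 | 11
  row 12: 1 | 2 | 3 | 4 | 5 | 6 | 7 | 8 | 9 | 10 | 11 | 12

hence w(1..12) = (8, 12, 2, 3, 9, 11, 6, 5, 10, 1, 7, 4).

Rothe diagram D(w) (39 cells), 9 SE-corners (essential conditions):

[(2, 7, 0), (2, 11, 1), (6, 7, 2), (6, 10, 4), (7, 5, 2), (9, 1, 0), (9, 4, 2), (9, 7, 4), (11, 4, 3)]


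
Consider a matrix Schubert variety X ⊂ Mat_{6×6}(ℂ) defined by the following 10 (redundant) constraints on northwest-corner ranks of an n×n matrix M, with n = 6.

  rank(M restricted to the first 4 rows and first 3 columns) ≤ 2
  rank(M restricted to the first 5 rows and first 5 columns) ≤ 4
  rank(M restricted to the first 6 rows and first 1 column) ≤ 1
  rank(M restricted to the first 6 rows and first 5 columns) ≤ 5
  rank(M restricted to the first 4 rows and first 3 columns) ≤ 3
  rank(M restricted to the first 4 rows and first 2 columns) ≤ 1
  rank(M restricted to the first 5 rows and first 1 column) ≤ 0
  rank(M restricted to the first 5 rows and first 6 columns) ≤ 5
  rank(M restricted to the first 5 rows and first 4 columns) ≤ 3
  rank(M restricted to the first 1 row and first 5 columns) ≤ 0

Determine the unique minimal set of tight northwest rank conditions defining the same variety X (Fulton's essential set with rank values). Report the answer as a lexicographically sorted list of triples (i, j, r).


Computing R[i][j] = min implied NW-rank bound (n=6, 10 conditions):

  row 1: 0 0 0 0 0 1
  row 2: 0 1 1 1 1 2
  row 3: 0 1 2 2 2 3
  row 4: 0 1 2 3 3 4
  row 5: 0 1 2 3 4 5
  row 6: 1 2 3 4 5 6

hence w(1..6) = (6, 2, 3, 4, 5, 1).

Rothe diagram D(w) (9 cells), 2 SE-corners (essential conditions):

[(1, 5, 0), (5, 1, 0)]


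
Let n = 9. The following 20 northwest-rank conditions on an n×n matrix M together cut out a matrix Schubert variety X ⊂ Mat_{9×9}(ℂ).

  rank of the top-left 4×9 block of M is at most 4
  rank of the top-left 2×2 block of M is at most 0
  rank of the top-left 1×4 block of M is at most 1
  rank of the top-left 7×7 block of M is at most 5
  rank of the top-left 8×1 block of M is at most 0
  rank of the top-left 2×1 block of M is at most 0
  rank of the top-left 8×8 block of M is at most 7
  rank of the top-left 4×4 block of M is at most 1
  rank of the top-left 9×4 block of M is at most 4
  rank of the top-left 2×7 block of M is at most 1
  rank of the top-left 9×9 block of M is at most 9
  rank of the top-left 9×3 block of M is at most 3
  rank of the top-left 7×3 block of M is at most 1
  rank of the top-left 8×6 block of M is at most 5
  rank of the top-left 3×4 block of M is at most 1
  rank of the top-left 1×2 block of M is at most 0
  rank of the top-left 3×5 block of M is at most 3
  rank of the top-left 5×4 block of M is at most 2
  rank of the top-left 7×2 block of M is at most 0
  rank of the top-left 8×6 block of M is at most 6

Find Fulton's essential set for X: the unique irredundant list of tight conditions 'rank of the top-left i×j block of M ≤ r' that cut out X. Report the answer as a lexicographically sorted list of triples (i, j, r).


Rank table r_w(9×9) implied by the 20 constraints:

  0, 0, 1, 1, 1, 1, 1, 1, 1
  0, 0, 1, 1, 1, 1, 1, 2, 2
  0, 0, 1, 1, 2, 2, 2, 3, 3
  0, 0, 1, 1, 2, 3, 3, 4, 4
  0, 0, 1, 2, 3, 4, 4, 5, 5
  0, 0, 1, 2, 3, 4, 5, 6, 6
  0, 0, 1, 2, 3, 4, 5, 6, 7
  0, 1, 2, 3, 4, 5, 6, 7, 8
  1, 2, 3, 4, 5, 6, 7, 8, 9

giving w = (3, 8, 5, 6, 4, 7, 9, 2, 1) via Δ²R.

Rothe diagram D(w) (21 cells), 4 SE-corners (essential conditions):

[(2, 7, 1), (4, 4, 1), (7, 2, 0), (8, 1, 0)]


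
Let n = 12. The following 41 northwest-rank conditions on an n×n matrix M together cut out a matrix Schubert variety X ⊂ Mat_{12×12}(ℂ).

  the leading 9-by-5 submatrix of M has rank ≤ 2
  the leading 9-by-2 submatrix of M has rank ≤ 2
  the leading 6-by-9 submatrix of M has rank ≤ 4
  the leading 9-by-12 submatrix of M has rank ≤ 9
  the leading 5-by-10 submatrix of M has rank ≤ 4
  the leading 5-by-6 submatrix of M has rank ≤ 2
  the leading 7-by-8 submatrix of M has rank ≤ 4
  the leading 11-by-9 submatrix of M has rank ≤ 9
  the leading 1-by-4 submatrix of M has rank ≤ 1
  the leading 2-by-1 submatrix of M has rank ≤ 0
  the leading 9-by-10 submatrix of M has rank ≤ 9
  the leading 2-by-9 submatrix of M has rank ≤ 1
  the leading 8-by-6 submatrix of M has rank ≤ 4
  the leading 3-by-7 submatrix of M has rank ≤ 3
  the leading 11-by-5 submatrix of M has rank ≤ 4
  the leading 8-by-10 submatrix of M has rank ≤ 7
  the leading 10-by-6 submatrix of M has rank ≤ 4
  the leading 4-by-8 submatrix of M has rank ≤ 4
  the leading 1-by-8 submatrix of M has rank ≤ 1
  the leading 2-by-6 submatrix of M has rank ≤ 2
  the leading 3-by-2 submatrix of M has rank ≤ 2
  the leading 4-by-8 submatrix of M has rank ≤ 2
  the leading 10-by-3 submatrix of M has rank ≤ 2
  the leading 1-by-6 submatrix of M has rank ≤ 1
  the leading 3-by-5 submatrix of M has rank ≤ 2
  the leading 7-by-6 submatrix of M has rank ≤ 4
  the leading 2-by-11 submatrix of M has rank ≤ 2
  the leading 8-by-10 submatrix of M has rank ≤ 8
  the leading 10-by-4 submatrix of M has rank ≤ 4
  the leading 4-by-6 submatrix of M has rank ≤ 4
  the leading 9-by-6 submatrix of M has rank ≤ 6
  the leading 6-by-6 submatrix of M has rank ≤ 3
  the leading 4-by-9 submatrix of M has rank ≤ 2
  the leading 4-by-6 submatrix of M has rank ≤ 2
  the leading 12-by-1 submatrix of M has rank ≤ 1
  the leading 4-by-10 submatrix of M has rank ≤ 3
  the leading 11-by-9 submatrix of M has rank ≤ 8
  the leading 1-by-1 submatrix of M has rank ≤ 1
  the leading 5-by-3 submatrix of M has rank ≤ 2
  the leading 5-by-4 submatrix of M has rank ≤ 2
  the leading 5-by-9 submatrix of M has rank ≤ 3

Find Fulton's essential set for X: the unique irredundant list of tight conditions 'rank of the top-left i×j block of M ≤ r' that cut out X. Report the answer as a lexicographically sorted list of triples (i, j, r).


Recovering R(i,j) via the rank-extension bound from the 41 conditions:

  row 1: 0, 1, 1, 1, 1, 1, 1, 1, 1, 1, 1, 1
  row 2: 0, 1, 1, 1, 1, 1, 1, 1, 1, 2, 2, 2
  row 3: 1, 2, 2, 2, 2, 2, 2, 2, 2, 3, 3, 3
  row 4: 1, 2, 2, 2, 2, 2, 2, 2, 2, 3, 4, 4
  row 5: 1, 2, 2, 2, 2, 2, 3, 3, 3, 4, 5, 5
  row 6: 1, 2, 2, 2, 2, 3, 4, 4, 4, 5, 6, 6
  row 7: 1, 2, 2, 2, 2, 3, 4, 4, 5, 6, 7, 7
  row 8: 1, 2, 2, 2, 2, 3, 4, 5, 6, 7, 8, 8
  row 9: 1, 2, 2, 2, 2, 3, 4, 5, 6, 7, 8, 9
  row 10: 1, 2, 2, 3, 3, 4, 5, 6, 7, 8, 9, 10
  row 11: 1, 2, 3, 4, 4, 5, 6, 7, 8, 9, 10, 11
  row 12: 1, 2, 3, 4, 5, 6, 7, 8, 9, 10, 11, 12

so w = (2, 10, 1, 11, 7, 6, 9, 8, 12, 4, 3, 5).

7 SE-corners of the 34-cell Rothe diagram give Ess(w):

[(2, 1, 0), (2, 9, 1), (4, 9, 2), (5, 6, 2), (7, 8, 4), (9, 5, 2), (10, 3, 2)]


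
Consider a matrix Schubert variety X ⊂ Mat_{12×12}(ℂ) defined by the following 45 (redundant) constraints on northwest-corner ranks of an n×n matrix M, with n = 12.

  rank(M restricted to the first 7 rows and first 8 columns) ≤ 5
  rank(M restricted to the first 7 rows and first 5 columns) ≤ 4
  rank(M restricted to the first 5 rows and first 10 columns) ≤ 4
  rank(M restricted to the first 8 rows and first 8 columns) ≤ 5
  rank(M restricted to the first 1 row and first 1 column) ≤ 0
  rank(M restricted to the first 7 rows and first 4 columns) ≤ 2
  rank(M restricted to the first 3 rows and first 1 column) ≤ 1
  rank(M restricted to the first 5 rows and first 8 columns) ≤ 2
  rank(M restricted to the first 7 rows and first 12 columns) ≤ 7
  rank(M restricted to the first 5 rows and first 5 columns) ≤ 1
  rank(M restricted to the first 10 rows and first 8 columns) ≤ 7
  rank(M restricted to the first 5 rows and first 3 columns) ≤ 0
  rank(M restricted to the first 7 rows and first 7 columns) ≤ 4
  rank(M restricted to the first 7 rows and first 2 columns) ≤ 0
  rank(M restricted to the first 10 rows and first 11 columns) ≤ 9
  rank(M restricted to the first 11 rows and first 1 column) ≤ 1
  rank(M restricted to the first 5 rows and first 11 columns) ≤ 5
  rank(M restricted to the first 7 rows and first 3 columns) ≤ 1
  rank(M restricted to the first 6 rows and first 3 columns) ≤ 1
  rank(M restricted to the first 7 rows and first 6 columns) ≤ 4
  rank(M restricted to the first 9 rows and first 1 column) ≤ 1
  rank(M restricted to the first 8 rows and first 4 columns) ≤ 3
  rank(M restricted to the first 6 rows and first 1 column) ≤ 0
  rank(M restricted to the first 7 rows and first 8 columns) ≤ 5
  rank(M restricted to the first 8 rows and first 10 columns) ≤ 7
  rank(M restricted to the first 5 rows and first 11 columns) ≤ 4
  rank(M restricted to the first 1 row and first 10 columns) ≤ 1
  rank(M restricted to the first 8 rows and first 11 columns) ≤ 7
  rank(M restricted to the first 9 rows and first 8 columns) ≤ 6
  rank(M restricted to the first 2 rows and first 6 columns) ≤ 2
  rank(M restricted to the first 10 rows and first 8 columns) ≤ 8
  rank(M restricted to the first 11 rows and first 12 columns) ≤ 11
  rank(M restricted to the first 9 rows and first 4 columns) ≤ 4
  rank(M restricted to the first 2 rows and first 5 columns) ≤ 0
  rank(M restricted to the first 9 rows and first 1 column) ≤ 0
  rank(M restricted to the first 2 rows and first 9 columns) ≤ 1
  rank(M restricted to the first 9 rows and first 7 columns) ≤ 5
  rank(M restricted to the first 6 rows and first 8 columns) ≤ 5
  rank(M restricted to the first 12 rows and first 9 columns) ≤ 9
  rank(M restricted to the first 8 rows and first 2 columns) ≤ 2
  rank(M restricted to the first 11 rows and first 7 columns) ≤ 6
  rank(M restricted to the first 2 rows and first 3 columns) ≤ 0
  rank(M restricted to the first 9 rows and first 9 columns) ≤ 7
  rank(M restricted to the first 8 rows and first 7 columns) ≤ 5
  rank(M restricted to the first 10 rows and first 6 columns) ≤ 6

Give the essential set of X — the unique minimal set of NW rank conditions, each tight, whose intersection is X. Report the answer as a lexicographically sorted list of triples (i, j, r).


Reconstructing r_w from the 45 given conditions:

  R[1]: 0  0  0  0  0  1  1  1  1  1  1  1
  R[2]: 0  0  0  0  0  1  1  1  1  2  2  2
  R[3]: 0  0  0  1  1  2  2  2  2  3  3  3
  R[4]: 0  0  0  1  1  2  2  2  3  4  4  4
  R[5]: 0  0  0  1  1  2  2  2  3  4  4  5
  R[6]: 0  0  1  2  2  3  3  3  4  5  5  6
  R[7]: 0  0  1  2  3  4  4  4  5  6  6  7
  R[8]: 0  1  2  3  4  5  5  5  6  7  7  8
  R[9]: 0  1  2  3  4  5  5  6  7  8  8  9
  R[10]: 1  2  3  4  5  6  6  7  8  9  9  10
  R[11]: 1  2  3  4  5  6  6  7  8  9  10  11
  R[12]: 1  2  3  4  5  6  7  8  9  10  11  12

hence w(1..12) = (6, 10, 4, 9, 12, 3, 5, 2, 8, 1, 11, 7).

10 SE-corners of the 37-cell Rothe diagram give Ess(w):

[(2, 5, 0), (2, 9, 1), (5, 3, 0), (5, 5, 1), (5, 8, 2), (5, 11, 4), (7, 2, 0), (9, 1, 0), (9, 7, 5), (11, 7, 6)]
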